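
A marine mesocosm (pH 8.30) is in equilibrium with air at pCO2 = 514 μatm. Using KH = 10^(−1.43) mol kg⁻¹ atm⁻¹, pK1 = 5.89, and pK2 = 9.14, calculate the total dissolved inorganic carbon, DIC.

[CO2*] = KH · pCO2 = 10^(−1.43) × 514×10^-6 = 1.910×10^-5 mol/kg
α₀ = 1/(1 + K1/[H⁺] + K1K2/[H⁺]²) = 1/(1 + 10^+2.41 + 10^+1.57) = 0.003388
DIC = [CO2*]/α₀ = 1.910×10^-5 / 0.003388 = 5.64 mmol/kg

DIC = 5.64 mmol/kg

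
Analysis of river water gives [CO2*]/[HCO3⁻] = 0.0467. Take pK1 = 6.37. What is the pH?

pH = 7.70

From K1 = [H⁺][HCO3⁻]/[CO2*]:  pH = pK1 − log₁₀([CO2*]/[HCO3⁻])
log₁₀(0.0467) = -1.331
pH = 6.37 − (-1.331) = 7.70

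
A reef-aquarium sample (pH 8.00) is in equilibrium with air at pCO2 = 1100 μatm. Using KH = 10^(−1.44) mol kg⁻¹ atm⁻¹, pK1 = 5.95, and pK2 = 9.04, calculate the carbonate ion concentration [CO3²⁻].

[CO3²⁻] = 0.409 mmol/kg

[CO2*] = KH · pCO2 = 10^(−1.44) × 1100×10^-6 = 3.994×10^-5 mol/kg
α₀ = 1/(1 + K1/[H⁺] + K1K2/[H⁺]²) = 1/(1 + 10^+2.05 + 10^+1.01) = 0.008101
DIC = [CO2*]/α₀ = 3.994×10^-5 / 0.008101 = 4.930 mmol/kg
[CO3²⁻] = α₂·DIC; α₂ = 0.08290, so [CO3²⁻] = 0.08290 × 4.930 = 0.409 mmol/kg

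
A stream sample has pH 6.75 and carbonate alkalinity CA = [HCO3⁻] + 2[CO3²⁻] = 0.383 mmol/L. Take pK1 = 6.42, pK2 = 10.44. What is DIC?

CA = [HCO3⁻] + 2[CO3²⁻] = (α₁ + 2α₂)·DIC
At pH 6.75: [H⁺]/K1 = 10^-0.33 = 0.46774, K2/[H⁺] = 10^-3.69 = 0.00020417
α₁ = 1/(1 + 0.46774 + 0.00020417) = 1/1.4679 = 0.6812; α₂ = α₁·K2/[H⁺] = 0.0001391
α₁ + 2α₂ = 0.6815
DIC = CA / (α₁ + 2α₂) = 0.383 / 0.6815 = 0.562 mmol/L

DIC = 0.562 mmol/L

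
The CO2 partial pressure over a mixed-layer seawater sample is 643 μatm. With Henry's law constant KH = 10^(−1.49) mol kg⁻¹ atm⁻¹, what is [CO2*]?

KH = 10^(−1.49) = 3.236×10^-2 mol kg⁻¹ atm⁻¹
[CO2*] = KH · pCO2 = 3.236×10^-2 × 643×10^-6 atm = 2.08×10^-5 mol/kg

[CO2*] = 20.8 μmol/kg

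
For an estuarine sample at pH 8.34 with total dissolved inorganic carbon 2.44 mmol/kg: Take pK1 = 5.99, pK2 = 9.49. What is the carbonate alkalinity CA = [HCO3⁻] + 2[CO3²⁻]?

CA = [HCO3⁻] + 2[CO3²⁻] = (α₁ + 2α₂)·DIC
At pH 8.34: [H⁺]/K1 = 10^-2.35 = 0.0044668, K2/[H⁺] = 10^-1.15 = 0.070795
α₁ = 1/(1 + 0.0044668 + 0.070795) = 1/1.0753 = 0.9300; α₂ = α₁·K2/[H⁺] = 0.06584
α₁ + 2α₂ = 1.0617
CA = 1.0617 × 2.44 = 2.59 mmol/kg

CA = 2.59 mmol/kg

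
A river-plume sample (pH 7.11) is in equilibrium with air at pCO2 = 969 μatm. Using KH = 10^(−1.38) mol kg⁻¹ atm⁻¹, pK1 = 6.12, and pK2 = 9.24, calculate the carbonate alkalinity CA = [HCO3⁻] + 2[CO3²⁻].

[CO2*] = KH · pCO2 = 10^(−1.38) × 969×10^-6 = 4.039×10^-5 mol/kg
α₀ = 1/(1 + K1/[H⁺] + K1K2/[H⁺]²) = 1/(1 + 10^+0.99 + 10^-1.14) = 0.09221
DIC = [CO2*]/α₀ = 4.039×10^-5 / 0.09221 = 0.4381 mmol/kg
CA = (α₁ + 2α₂)·DIC = (0.9011 + 2×0.006680) × 0.4381 = 0.401 mmol/kg

CA = 0.401 mmol/kg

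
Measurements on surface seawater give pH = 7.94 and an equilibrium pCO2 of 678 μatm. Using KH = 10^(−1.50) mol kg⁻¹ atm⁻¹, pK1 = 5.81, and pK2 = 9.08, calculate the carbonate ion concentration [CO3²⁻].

[CO3²⁻] = 0.210 mmol/kg

[CO2*] = KH · pCO2 = 10^(−1.50) × 678×10^-6 = 2.144×10^-5 mol/kg
α₀ = 1/(1 + K1/[H⁺] + K1K2/[H⁺]²) = 1/(1 + 10^+2.13 + 10^+0.99) = 0.006865
DIC = [CO2*]/α₀ = 2.144×10^-5 / 0.006865 = 3.123 mmol/kg
[CO3²⁻] = α₂·DIC; α₂ = 0.06709, so [CO3²⁻] = 0.06709 × 3.123 = 0.210 mmol/kg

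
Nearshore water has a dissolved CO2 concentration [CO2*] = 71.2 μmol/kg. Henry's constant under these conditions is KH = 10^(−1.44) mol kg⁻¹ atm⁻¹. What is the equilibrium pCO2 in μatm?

KH = 10^(−1.44) = 3.631×10^-2 mol kg⁻¹ atm⁻¹
pCO2 = [CO2*]/KH = 71.2×10^-6 / 3.631×10^-2 = 1.96×10^-3 atm = 1960 μatm

pCO2 = 1960 μatm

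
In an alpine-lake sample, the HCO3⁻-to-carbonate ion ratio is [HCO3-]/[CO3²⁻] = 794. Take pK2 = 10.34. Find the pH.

pH = 7.44

From K2 = [H⁺][CO3²⁻]/[HCO3-]:  pH = pK2 − log₁₀([HCO3-]/[CO3²⁻])
log₁₀(794) = +2.900
pH = 10.34 − (+2.900) = 7.44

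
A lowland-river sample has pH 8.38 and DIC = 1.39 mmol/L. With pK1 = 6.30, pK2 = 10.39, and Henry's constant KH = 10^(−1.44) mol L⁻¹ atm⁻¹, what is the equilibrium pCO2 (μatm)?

pCO2 = 313 μatm

α₀ = 1 / (1 + K1/[H⁺] + K1K2/[H⁺]²) = 1 / (1 + 10^+2.08 + 10^+0.07)
   = 1 / (1 + 120.23 + 1.1749) = 1/122.40 = 0.008170
[CO2*] = α₀ × DIC = 0.008170 × 1.39 = 0.01136 mmol/L = 11.36 μmol/L
pCO2 = [CO2*]/KH = 1.136×10^-5 / 3.631×10^-2 = 313 μatm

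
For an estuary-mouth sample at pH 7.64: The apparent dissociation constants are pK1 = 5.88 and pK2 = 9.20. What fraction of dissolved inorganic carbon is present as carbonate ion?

α₂ = 1 / (1 + [H⁺]/K2 + [H⁺]²/(K1K2)) = 1 / (1 + 10^+1.56 + 10^-0.20)
   = 1 / (1 + 36.308 + 0.63096) = 1/37.939 = 0.02636

α₂ = 0.0264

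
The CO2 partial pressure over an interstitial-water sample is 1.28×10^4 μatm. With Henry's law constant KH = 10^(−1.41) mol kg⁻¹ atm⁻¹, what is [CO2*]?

[CO2*] = 498 μmol/kg

KH = 10^(−1.41) = 3.890×10^-2 mol kg⁻¹ atm⁻¹
[CO2*] = KH · pCO2 = 3.890×10^-2 × 1.28×10^4×10^-6 atm = 4.98×10^-4 mol/kg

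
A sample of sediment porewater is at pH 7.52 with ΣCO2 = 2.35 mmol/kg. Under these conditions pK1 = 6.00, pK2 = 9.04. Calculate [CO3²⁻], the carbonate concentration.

[CO3²⁻] = 0.0669 mmol/kg

α₂ = 1 / (1 + [H⁺]/K2 + [H⁺]²/(K1K2)) = 1 / (1 + 10^+1.52 + 10^+0.00)
   = 1 / (1 + 33.113 + 1.0000) = 1/35.113 = 0.02848
[CO3²⁻] = α₂ × DIC = 0.02848 × 2.35 = 0.0669 mmol/kg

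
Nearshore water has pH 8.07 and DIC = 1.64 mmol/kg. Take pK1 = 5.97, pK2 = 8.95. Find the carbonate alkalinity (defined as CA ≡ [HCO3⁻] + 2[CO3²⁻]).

CA = [HCO3⁻] + 2[CO3²⁻] = (α₁ + 2α₂)·DIC
At pH 8.07: [H⁺]/K1 = 10^-2.10 = 0.0079433, K2/[H⁺] = 10^-0.88 = 0.13183
α₁ = 1/(1 + 0.0079433 + 0.13183) = 1/1.1398 = 0.8774; α₂ = α₁·K2/[H⁺] = 0.1157
α₁ + 2α₂ = 1.1087
CA = 1.1087 × 1.64 = 1.82 mmol/kg

CA = 1.82 mmol/kg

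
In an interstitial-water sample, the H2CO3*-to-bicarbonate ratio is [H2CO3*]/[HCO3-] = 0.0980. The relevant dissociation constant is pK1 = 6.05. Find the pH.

From K1 = [H⁺][HCO3-]/[H2CO3*]:  pH = pK1 − log₁₀([H2CO3*]/[HCO3-])
log₁₀(0.0980) = -1.009
pH = 6.05 − (-1.009) = 7.06

pH = 7.06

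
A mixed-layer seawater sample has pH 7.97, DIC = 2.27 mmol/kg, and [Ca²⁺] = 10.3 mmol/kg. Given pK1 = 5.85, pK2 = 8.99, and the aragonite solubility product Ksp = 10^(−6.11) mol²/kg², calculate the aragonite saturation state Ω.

Ω = 2.61

α₂ = 1 / (1 + [H⁺]/K2 + [H⁺]²/(K1K2)) = 1 / (1 + 10^+1.02 + 10^-1.10)
   = 1 / (1 + 10.471 + 0.079433) = 1/11.551 = 0.08657
[CO3²⁻] = α₂ × DIC = 0.08657 × 2.27 = 0.1965 mmol/kg
Ksp = 10^(−6.11) = 7.762×10^-7
Ω = [Ca²⁺][CO3²⁻]/Ksp = (10.3×10^-3)(1.965×10^-4) / 7.762×10^-7 = 2.61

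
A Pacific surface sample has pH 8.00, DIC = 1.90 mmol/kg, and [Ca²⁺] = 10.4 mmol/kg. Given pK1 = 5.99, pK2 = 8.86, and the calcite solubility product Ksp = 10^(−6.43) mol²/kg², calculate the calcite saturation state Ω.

α₂ = 1 / (1 + [H⁺]/K2 + [H⁺]²/(K1K2)) = 1 / (1 + 10^+0.86 + 10^-1.15)
   = 1 / (1 + 7.2444 + 0.070795) = 1/8.3152 = 0.1203
[CO3²⁻] = α₂ × DIC = 0.1203 × 1.90 = 0.2285 mmol/kg
Ksp = 10^(−6.43) = 3.715×10^-7
Ω = [Ca²⁺][CO3²⁻]/Ksp = (10.4×10^-3)(2.285×10^-4) / 3.715×10^-7 = 6.40

Ω = 6.40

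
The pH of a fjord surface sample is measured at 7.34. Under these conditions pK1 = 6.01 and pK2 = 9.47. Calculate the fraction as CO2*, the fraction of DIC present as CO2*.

α₀ = 0.0444

α₀ = 1 / (1 + K1/[H⁺] + K1K2/[H⁺]²) = 1 / (1 + 10^+1.33 + 10^-0.80)
   = 1 / (1 + 21.380 + 0.15849) = 1/22.538 = 0.04437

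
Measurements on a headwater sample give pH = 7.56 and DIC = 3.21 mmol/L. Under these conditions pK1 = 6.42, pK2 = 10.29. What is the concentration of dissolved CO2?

[CO2*] = 0.216 mmol/L

α₀ = 1 / (1 + K1/[H⁺] + K1K2/[H⁺]²) = 1 / (1 + 10^+1.14 + 10^-1.59)
   = 1 / (1 + 13.804 + 0.025704) = 1/14.830 = 0.06743
[CO2*] = α₀ × DIC = 0.06743 × 3.21 = 0.216 mmol/L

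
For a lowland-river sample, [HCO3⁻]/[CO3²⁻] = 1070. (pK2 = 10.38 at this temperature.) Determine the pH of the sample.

pH = 7.35

From K2 = [H⁺][CO3²⁻]/[HCO3⁻]:  pH = pK2 − log₁₀([HCO3⁻]/[CO3²⁻])
log₁₀(1070) = +3.029
pH = 10.38 − (+3.029) = 7.35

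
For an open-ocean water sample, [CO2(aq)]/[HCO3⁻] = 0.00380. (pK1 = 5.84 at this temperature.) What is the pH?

From K1 = [H⁺][HCO3⁻]/[CO2(aq)]:  pH = pK1 − log₁₀([CO2(aq)]/[HCO3⁻])
log₁₀(0.00380) = -2.420
pH = 5.84 − (-2.420) = 8.26

pH = 8.26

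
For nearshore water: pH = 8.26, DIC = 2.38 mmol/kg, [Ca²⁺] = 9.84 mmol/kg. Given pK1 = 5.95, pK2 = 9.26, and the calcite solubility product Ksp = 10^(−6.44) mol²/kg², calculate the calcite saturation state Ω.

α₂ = 1 / (1 + [H⁺]/K2 + [H⁺]²/(K1K2)) = 1 / (1 + 10^+1.00 + 10^-1.31)
   = 1 / (1 + 10.000 + 0.048978) = 1/11.049 = 0.09051
[CO3²⁻] = α₂ × DIC = 0.09051 × 2.38 = 0.2154 mmol/kg
Ksp = 10^(−6.44) = 3.631×10^-7
Ω = [Ca²⁺][CO3²⁻]/Ksp = (9.84×10^-3)(2.154×10^-4) / 3.631×10^-7 = 5.84

Ω = 5.84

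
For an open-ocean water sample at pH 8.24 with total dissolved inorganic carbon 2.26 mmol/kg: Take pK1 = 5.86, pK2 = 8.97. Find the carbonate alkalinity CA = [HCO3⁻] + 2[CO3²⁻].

CA = 2.61 mmol/kg

CA = [HCO3⁻] + 2[CO3²⁻] = (α₁ + 2α₂)·DIC
At pH 8.24: [H⁺]/K1 = 10^-2.38 = 0.0041687, K2/[H⁺] = 10^-0.73 = 0.18621
α₁ = 1/(1 + 0.0041687 + 0.18621) = 1/1.1904 = 0.8401; α₂ = α₁·K2/[H⁺] = 0.1564
α₁ + 2α₂ = 1.1529
CA = 1.1529 × 2.26 = 2.61 mmol/kg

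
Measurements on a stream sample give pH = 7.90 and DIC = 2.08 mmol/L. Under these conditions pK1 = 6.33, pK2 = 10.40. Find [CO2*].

α₀ = 1 / (1 + K1/[H⁺] + K1K2/[H⁺]²) = 1 / (1 + 10^+1.57 + 10^-0.93)
   = 1 / (1 + 37.154 + 0.11749) = 1/38.271 = 0.02613
[CO2*] = α₀ × DIC = 0.02613 × 2.08 = 0.0543 mmol/L

[CO2*] = 0.0543 mmol/L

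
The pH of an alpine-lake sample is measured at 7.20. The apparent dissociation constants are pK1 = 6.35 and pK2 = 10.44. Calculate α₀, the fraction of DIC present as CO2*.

α₀ = 1 / (1 + K1/[H⁺] + K1K2/[H⁺]²) = 1 / (1 + 10^+0.85 + 10^-2.39)
   = 1 / (1 + 7.0795 + 0.0040738) = 1/8.0835 = 0.1237

α₀ = 0.124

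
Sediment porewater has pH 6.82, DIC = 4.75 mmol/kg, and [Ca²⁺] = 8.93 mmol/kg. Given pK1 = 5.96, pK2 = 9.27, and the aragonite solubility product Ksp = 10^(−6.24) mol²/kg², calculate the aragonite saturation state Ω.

α₂ = 1 / (1 + [H⁺]/K2 + [H⁺]²/(K1K2)) = 1 / (1 + 10^+2.45 + 10^+1.59)
   = 1 / (1 + 281.84 + 38.905) = 1/321.74 = 0.003108
[CO3²⁻] = α₂ × DIC = 0.003108 × 4.75 = 0.01476 mmol/kg = 14.76 μmol/kg
Ksp = 10^(−6.24) = 5.754×10^-7
Ω = [Ca²⁺][CO3²⁻]/Ksp = (8.93×10^-3)(1.476×10^-5) / 5.754×10^-7 = 0.229

Ω = 0.229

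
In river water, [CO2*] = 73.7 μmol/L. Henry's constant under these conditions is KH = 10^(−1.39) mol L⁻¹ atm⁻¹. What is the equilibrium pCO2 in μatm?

KH = 10^(−1.39) = 4.074×10^-2 mol L⁻¹ atm⁻¹
pCO2 = [CO2*]/KH = 73.7×10^-6 / 4.074×10^-2 = 1.81×10^-3 atm = 1810 μatm

pCO2 = 1810 μatm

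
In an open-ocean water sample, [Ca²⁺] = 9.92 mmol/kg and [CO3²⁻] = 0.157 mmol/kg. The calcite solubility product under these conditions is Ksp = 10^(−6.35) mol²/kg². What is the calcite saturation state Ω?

Ω = 3.49

Ksp = 10^(−6.35) = 4.467×10^-7
Ω = [Ca²⁺][CO3²⁻]/Ksp = (9.92×10^-3)(0.157×10^-3) / 4.467×10^-7 = 3.49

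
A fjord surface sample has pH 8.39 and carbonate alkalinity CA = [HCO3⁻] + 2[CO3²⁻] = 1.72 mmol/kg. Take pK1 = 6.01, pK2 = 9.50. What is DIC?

DIC = 1.61 mmol/kg

CA = [HCO3⁻] + 2[CO3²⁻] = (α₁ + 2α₂)·DIC
At pH 8.39: [H⁺]/K1 = 10^-2.38 = 0.0041687, K2/[H⁺] = 10^-1.11 = 0.077625
α₁ = 1/(1 + 0.0041687 + 0.077625) = 1/1.0818 = 0.9244; α₂ = α₁·K2/[H⁺] = 0.07176
α₁ + 2α₂ = 1.0679
DIC = CA / (α₁ + 2α₂) = 1.72 / 1.0679 = 1.61 mmol/kg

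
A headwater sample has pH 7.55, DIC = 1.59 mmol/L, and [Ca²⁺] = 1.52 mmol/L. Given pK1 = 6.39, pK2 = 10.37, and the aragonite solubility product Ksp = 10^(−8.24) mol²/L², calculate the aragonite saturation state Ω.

α₂ = 1 / (1 + [H⁺]/K2 + [H⁺]²/(K1K2)) = 1 / (1 + 10^+2.82 + 10^+1.66)
   = 1 / (1 + 660.69 + 45.709) = 1/707.40 = 0.001414
[CO3²⁻] = α₂ × DIC = 0.001414 × 1.59 = 0.002248 mmol/L = 2.248 μmol/L
Ksp = 10^(−8.24) = 5.754×10^-9
Ω = [Ca²⁺][CO3²⁻]/Ksp = (1.52×10^-3)(2.248×10^-6) / 5.754×10^-9 = 0.594

Ω = 0.594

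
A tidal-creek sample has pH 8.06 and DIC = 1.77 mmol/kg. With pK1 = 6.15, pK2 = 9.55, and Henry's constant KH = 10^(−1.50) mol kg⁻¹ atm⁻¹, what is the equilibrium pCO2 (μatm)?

α₀ = 1 / (1 + K1/[H⁺] + K1K2/[H⁺]²) = 1 / (1 + 10^+1.91 + 10^+0.42)
   = 1 / (1 + 81.283 + 2.6303) = 1/84.913 = 0.01178
[CO2*] = α₀ × DIC = 0.01178 × 1.77 = 0.02084 mmol/kg
pCO2 = [CO2*]/KH = 2.084×10^-5 / 3.162×10^-2 = 659 μatm

pCO2 = 659 μatm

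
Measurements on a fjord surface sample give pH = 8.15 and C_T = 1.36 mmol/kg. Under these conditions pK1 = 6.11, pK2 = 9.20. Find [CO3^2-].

α₂ = 1 / (1 + [H⁺]/K2 + [H⁺]²/(K1K2)) = 1 / (1 + 10^+1.05 + 10^-0.99)
   = 1 / (1 + 11.220 + 0.10233) = 1/12.323 = 0.08115
[CO3²⁻] = α₂ × DIC = 0.08115 × 1.36 = 0.110 mmol/kg

[CO3²⁻] = 0.110 mmol/kg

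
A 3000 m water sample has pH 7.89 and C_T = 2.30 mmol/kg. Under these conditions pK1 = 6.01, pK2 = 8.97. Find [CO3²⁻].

[CO3²⁻] = 0.174 mmol/kg

α₂ = 1 / (1 + [H⁺]/K2 + [H⁺]²/(K1K2)) = 1 / (1 + 10^+1.08 + 10^-0.80)
   = 1 / (1 + 12.023 + 0.15849) = 1/13.181 = 0.07587
[CO3²⁻] = α₂ × DIC = 0.07587 × 2.30 = 0.174 mmol/kg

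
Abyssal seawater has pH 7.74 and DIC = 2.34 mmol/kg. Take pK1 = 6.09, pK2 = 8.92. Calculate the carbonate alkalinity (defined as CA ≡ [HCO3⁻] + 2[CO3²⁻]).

CA = [HCO3⁻] + 2[CO3²⁻] = (α₁ + 2α₂)·DIC
At pH 7.74: [H⁺]/K1 = 10^-1.65 = 0.022387, K2/[H⁺] = 10^-1.18 = 0.066069
α₁ = 1/(1 + 0.022387 + 0.066069) = 1/1.0885 = 0.9187; α₂ = α₁·K2/[H⁺] = 0.06070
α₁ + 2α₂ = 1.0401
CA = 1.0401 × 2.34 = 2.43 mmol/kg

CA = 2.43 mmol/kg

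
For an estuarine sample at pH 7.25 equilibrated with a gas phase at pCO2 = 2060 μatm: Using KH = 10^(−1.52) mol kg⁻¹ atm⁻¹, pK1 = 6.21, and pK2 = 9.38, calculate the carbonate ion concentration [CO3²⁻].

[CO2*] = KH · pCO2 = 10^(−1.52) × 2060×10^-6 = 6.221×10^-5 mol/kg
α₀ = 1/(1 + K1/[H⁺] + K1K2/[H⁺]²) = 1/(1 + 10^+1.04 + 10^-1.09) = 0.08301
DIC = [CO2*]/α₀ = 6.221×10^-5 / 0.08301 = 0.7494 mmol/kg
[CO3²⁻] = α₂·DIC; α₂ = 0.006748, so [CO3²⁻] = 0.006748 × 0.7494 = 0.00506 mmol/kg = 5.06 μmol/kg

[CO3²⁻] = 5.06 μmol/kg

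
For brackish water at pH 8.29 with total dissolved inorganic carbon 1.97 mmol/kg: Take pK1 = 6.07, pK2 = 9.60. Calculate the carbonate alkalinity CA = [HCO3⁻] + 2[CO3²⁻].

CA = 2.05 mmol/kg

CA = [HCO3⁻] + 2[CO3²⁻] = (α₁ + 2α₂)·DIC
At pH 8.29: [H⁺]/K1 = 10^-2.22 = 0.0060256, K2/[H⁺] = 10^-1.31 = 0.048978
α₁ = 1/(1 + 0.0060256 + 0.048978) = 1/1.0550 = 0.9479; α₂ = α₁·K2/[H⁺] = 0.04642
α₁ + 2α₂ = 1.0407
CA = 1.0407 × 1.97 = 2.05 mmol/kg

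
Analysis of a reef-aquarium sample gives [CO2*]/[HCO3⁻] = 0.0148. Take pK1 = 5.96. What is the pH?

pH = 7.79

From K1 = [H⁺][HCO3⁻]/[CO2*]:  pH = pK1 − log₁₀([CO2*]/[HCO3⁻])
log₁₀(0.0148) = -1.830
pH = 5.96 − (-1.830) = 7.79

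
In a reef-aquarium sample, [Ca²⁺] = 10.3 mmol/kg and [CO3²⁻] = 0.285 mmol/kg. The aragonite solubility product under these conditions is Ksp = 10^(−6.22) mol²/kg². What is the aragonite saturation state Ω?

Ω = 4.87

Ksp = 10^(−6.22) = 6.026×10^-7
Ω = [Ca²⁺][CO3²⁻]/Ksp = (10.3×10^-3)(0.285×10^-3) / 6.026×10^-7 = 4.87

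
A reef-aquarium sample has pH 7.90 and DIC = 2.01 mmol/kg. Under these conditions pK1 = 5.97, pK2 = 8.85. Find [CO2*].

[CO2*] = 0.0210 mmol/kg

α₀ = 1 / (1 + K1/[H⁺] + K1K2/[H⁺]²) = 1 / (1 + 10^+1.93 + 10^+0.98)
   = 1 / (1 + 85.114 + 9.5499) = 1/95.664 = 0.01045
[CO2*] = α₀ × DIC = 0.01045 × 2.01 = 0.0210 mmol/kg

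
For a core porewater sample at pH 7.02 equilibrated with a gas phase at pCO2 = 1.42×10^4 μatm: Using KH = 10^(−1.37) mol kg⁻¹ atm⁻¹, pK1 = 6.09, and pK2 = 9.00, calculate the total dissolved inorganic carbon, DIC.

[CO2*] = KH · pCO2 = 10^(−1.37) × 1.42×10^4×10^-6 = 6.057×10^-4 mol/kg
α₀ = 1/(1 + K1/[H⁺] + K1K2/[H⁺]²) = 1/(1 + 10^+0.93 + 10^-1.05) = 0.1042
DIC = [CO2*]/α₀ = 6.057×10^-4 / 0.1042 = 5.82 mmol/kg

DIC = 5.82 mmol/kg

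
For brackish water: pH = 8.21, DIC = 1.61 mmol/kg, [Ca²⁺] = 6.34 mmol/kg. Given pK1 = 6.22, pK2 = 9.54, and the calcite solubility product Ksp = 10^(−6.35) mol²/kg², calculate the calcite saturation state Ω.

Ω = 1.01

α₂ = 1 / (1 + [H⁺]/K2 + [H⁺]²/(K1K2)) = 1 / (1 + 10^+1.33 + 10^-0.66)
   = 1 / (1 + 21.380 + 0.21878) = 1/22.598 = 0.04425
[CO3²⁻] = α₂ × DIC = 0.04425 × 1.61 = 0.07124 mmol/kg
Ksp = 10^(−6.35) = 4.467×10^-7
Ω = [Ca²⁺][CO3²⁻]/Ksp = (6.34×10^-3)(7.124×10^-5) / 4.467×10^-7 = 1.01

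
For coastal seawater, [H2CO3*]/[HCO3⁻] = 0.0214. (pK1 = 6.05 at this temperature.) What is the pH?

From K1 = [H⁺][HCO3⁻]/[H2CO3*]:  pH = pK1 − log₁₀([H2CO3*]/[HCO3⁻])
log₁₀(0.0214) = -1.670
pH = 6.05 − (-1.670) = 7.72

pH = 7.72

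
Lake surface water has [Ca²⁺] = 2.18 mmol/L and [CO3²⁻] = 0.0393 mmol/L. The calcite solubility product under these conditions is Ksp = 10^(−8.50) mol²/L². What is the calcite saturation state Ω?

Ω = 27.1

Ksp = 10^(−8.50) = 3.162×10^-9
Ω = [Ca²⁺][CO3²⁻]/Ksp = (2.18×10^-3)(0.0393×10^-3) / 3.162×10^-9 = 27.1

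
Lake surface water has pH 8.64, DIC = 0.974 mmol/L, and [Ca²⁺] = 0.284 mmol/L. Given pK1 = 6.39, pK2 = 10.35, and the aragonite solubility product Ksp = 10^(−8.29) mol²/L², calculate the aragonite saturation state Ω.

Ω = 1.03

α₂ = 1 / (1 + [H⁺]/K2 + [H⁺]²/(K1K2)) = 1 / (1 + 10^+1.71 + 10^-0.54)
   = 1 / (1 + 51.286 + 0.28840) = 1/52.575 = 0.01902
[CO3²⁻] = α₂ × DIC = 0.01902 × 0.974 = 0.01853 mmol/L = 18.53 μmol/L
Ksp = 10^(−8.29) = 5.129×10^-9
Ω = [Ca²⁺][CO3²⁻]/Ksp = (0.284×10^-3)(1.853×10^-5) / 5.129×10^-9 = 1.03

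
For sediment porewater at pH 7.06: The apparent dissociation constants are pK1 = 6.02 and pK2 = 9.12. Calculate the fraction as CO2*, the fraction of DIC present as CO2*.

α₀ = 0.0829

α₀ = 1 / (1 + K1/[H⁺] + K1K2/[H⁺]²) = 1 / (1 + 10^+1.04 + 10^-1.02)
   = 1 / (1 + 10.965 + 0.095499) = 1/12.060 = 0.08292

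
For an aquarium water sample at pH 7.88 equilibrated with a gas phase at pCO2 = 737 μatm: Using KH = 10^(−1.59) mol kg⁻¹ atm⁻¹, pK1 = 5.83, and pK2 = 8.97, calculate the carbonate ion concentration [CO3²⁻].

[CO2*] = KH · pCO2 = 10^(−1.59) × 737×10^-6 = 1.894×10^-5 mol/kg
α₀ = 1/(1 + K1/[H⁺] + K1K2/[H⁺]²) = 1/(1 + 10^+2.05 + 10^+0.96) = 0.008175
DIC = [CO2*]/α₀ = 1.894×10^-5 / 0.008175 = 2.317 mmol/kg
[CO3²⁻] = α₂·DIC; α₂ = 0.07456, so [CO3²⁻] = 0.07456 × 2.317 = 0.173 mmol/kg

[CO3²⁻] = 0.173 mmol/kg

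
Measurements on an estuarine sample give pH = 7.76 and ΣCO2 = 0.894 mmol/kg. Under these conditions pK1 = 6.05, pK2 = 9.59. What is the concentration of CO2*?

α₀ = 1 / (1 + K1/[H⁺] + K1K2/[H⁺]²) = 1 / (1 + 10^+1.71 + 10^-0.12)
   = 1 / (1 + 51.286 + 0.75858) = 1/53.045 = 0.01885
[CO2*] = α₀ × DIC = 0.01885 × 0.894 = 0.0169 mmol/kg = 16.9 μmol/kg

[CO2*] = 16.9 μmol/kg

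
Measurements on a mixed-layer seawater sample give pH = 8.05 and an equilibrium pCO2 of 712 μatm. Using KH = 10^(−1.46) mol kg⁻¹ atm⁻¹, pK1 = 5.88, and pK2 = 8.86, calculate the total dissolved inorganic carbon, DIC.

[CO2*] = KH · pCO2 = 10^(−1.46) × 712×10^-6 = 2.469×10^-5 mol/kg
α₀ = 1/(1 + K1/[H⁺] + K1K2/[H⁺]²) = 1/(1 + 10^+2.17 + 10^+1.36) = 0.005820
DIC = [CO2*]/α₀ = 2.469×10^-5 / 0.005820 = 4.24 mmol/kg

DIC = 4.24 mmol/kg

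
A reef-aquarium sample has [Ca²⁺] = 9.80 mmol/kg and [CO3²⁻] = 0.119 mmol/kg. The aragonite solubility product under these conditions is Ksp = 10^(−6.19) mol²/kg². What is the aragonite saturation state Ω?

Ksp = 10^(−6.19) = 6.457×10^-7
Ω = [Ca²⁺][CO3²⁻]/Ksp = (9.80×10^-3)(0.119×10^-3) / 6.457×10^-7 = 1.81

Ω = 1.81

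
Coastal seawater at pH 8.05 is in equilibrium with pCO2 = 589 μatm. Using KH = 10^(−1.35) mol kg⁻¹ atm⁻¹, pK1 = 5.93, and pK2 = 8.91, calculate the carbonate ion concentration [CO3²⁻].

[CO3²⁻] = 0.479 mmol/kg

[CO2*] = KH · pCO2 = 10^(−1.35) × 589×10^-6 = 2.631×10^-5 mol/kg
α₀ = 1/(1 + K1/[H⁺] + K1K2/[H⁺]²) = 1/(1 + 10^+2.12 + 10^+1.26) = 0.006622
DIC = [CO2*]/α₀ = 2.631×10^-5 / 0.006622 = 3.973 mmol/kg
[CO3²⁻] = α₂·DIC; α₂ = 0.1205, so [CO3²⁻] = 0.1205 × 3.973 = 0.479 mmol/kg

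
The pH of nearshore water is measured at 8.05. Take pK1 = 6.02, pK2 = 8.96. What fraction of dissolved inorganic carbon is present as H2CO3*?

α₀ = 1 / (1 + K1/[H⁺] + K1K2/[H⁺]²) = 1 / (1 + 10^+2.03 + 10^+1.12)
   = 1 / (1 + 107.15 + 13.183) = 1/121.33 = 0.008242

α₀ = 0.00824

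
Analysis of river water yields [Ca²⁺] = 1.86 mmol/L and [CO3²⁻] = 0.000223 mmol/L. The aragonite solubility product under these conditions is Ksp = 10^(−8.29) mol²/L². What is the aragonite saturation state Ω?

Ω = 0.0809

Ksp = 10^(−8.29) = 5.129×10^-9
Ω = [Ca²⁺][CO3²⁻]/Ksp = (1.86×10^-3)(0.000223×10^-3) / 5.129×10^-9 = 0.0809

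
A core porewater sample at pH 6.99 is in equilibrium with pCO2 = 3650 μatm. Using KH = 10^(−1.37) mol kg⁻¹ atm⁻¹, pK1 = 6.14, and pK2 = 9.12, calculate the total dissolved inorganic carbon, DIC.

DIC = 1.27 mmol/kg

[CO2*] = KH · pCO2 = 10^(−1.37) × 3650×10^-6 = 1.557×10^-4 mol/kg
α₀ = 1/(1 + K1/[H⁺] + K1K2/[H⁺]²) = 1/(1 + 10^+0.85 + 10^-1.28) = 0.1230
DIC = [CO2*]/α₀ = 1.557×10^-4 / 0.1230 = 1.27 mmol/kg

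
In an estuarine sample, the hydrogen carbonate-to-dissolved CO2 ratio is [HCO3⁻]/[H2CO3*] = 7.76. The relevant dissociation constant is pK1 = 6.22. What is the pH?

pH = 7.11

From K1 = [H⁺][HCO3⁻]/[H2CO3*]:  pH = pK1 + log₁₀([HCO3⁻]/[H2CO3*])
log₁₀(7.76) = +0.890
pH = 6.22 + (+0.890) = 7.11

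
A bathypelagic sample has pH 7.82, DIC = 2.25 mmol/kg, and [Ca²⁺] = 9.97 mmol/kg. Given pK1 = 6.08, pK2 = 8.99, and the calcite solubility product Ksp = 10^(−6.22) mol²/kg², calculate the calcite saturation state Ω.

α₂ = 1 / (1 + [H⁺]/K2 + [H⁺]²/(K1K2)) = 1 / (1 + 10^+1.17 + 10^-0.57)
   = 1 / (1 + 14.791 + 0.26915) = 1/16.060 = 0.06227
[CO3²⁻] = α₂ × DIC = 0.06227 × 2.25 = 0.1401 mmol/kg
Ksp = 10^(−6.22) = 6.026×10^-7
Ω = [Ca²⁺][CO3²⁻]/Ksp = (9.97×10^-3)(1.401×10^-4) / 6.026×10^-7 = 2.32

Ω = 2.32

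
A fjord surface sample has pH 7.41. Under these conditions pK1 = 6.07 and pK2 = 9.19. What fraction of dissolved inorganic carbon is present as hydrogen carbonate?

α₁ = 1 / (1 + [H⁺]/K1 + K2/[H⁺]) = 1 / (1 + 10^-1.34 + 10^-1.78)
   = 1 / (1 + 0.045709 + 0.016596) = 1/1.0623 = 0.9413

α₁ = 0.941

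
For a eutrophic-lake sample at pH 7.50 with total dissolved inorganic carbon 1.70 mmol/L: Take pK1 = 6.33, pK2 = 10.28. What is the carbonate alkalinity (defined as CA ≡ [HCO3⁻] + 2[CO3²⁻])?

CA = [HCO3⁻] + 2[CO3²⁻] = (α₁ + 2α₂)·DIC
At pH 7.50: [H⁺]/K1 = 10^-1.17 = 0.067608, K2/[H⁺] = 10^-2.78 = 0.0016596
α₁ = 1/(1 + 0.067608 + 0.0016596) = 1/1.0693 = 0.9352; α₂ = α₁·K2/[H⁺] = 0.001552
α₁ + 2α₂ = 0.9383
CA = 0.9383 × 1.70 = 1.60 mmol/L

CA = 1.60 mmol/L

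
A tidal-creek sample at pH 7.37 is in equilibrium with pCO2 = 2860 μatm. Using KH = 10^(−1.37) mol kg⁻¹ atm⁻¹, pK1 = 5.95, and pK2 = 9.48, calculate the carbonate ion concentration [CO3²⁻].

[CO3²⁻] = 0.0249 mmol/kg

[CO2*] = KH · pCO2 = 10^(−1.37) × 2860×10^-6 = 1.220×10^-4 mol/kg
α₀ = 1/(1 + K1/[H⁺] + K1K2/[H⁺]²) = 1/(1 + 10^+1.42 + 10^-0.69) = 0.03635
DIC = [CO2*]/α₀ = 1.220×10^-4 / 0.03635 = 3.356 mmol/kg
[CO3²⁻] = α₂·DIC; α₂ = 0.007423, so [CO3²⁻] = 0.007423 × 3.356 = 0.0249 mmol/kg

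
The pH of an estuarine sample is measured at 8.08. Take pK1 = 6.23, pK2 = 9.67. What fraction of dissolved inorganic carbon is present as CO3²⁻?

α₂ = 1 / (1 + [H⁺]/K2 + [H⁺]²/(K1K2)) = 1 / (1 + 10^+1.59 + 10^-0.26)
   = 1 / (1 + 38.905 + 0.54954) = 1/40.454 = 0.02472

α₂ = 0.0247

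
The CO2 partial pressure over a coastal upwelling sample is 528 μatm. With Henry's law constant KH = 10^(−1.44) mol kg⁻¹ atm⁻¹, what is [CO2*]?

[CO2*] = 19.2 μmol/kg

KH = 10^(−1.44) = 3.631×10^-2 mol kg⁻¹ atm⁻¹
[CO2*] = KH · pCO2 = 3.631×10^-2 × 528×10^-6 atm = 1.92×10^-5 mol/kg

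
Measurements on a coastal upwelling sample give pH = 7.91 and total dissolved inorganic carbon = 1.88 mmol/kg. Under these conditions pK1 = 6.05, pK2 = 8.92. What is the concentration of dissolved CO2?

α₀ = 1 / (1 + K1/[H⁺] + K1K2/[H⁺]²) = 1 / (1 + 10^+1.86 + 10^+0.85)
   = 1 / (1 + 72.444 + 7.0795) = 1/80.523 = 0.01242
[CO2*] = α₀ × DIC = 0.01242 × 1.88 = 0.0233 mmol/kg

[CO2*] = 0.0233 mmol/kg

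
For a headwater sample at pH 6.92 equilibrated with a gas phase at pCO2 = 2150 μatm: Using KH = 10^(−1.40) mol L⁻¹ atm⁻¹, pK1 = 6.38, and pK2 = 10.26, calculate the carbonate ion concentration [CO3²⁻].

[CO3²⁻] = 0.136 μmol/L

[CO2*] = KH · pCO2 = 10^(−1.40) × 2150×10^-6 = 8.559×10^-5 mol/L
α₀ = 1/(1 + K1/[H⁺] + K1K2/[H⁺]²) = 1/(1 + 10^+0.54 + 10^-2.80) = 0.2238
DIC = [CO2*]/α₀ = 8.559×10^-5 / 0.2238 = 0.3825 mmol/L
[CO3²⁻] = α₂·DIC; α₂ = 0.0003546, so [CO3²⁻] = 0.0003546 × 0.3825 = 0.000136 mmol/L = 0.136 μmol/L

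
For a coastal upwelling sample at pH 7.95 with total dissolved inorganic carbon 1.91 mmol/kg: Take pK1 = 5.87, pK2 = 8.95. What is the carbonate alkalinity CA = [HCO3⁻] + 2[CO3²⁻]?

CA = [HCO3⁻] + 2[CO3²⁻] = (α₁ + 2α₂)·DIC
At pH 7.95: [H⁺]/K1 = 10^-2.08 = 0.0083176, K2/[H⁺] = 10^-1.00 = 0.10000
α₁ = 1/(1 + 0.0083176 + 0.10000) = 1/1.1083 = 0.9023; α₂ = α₁·K2/[H⁺] = 0.09023
α₁ + 2α₂ = 1.0827
CA = 1.0827 × 1.91 = 2.07 mmol/kg

CA = 2.07 mmol/kg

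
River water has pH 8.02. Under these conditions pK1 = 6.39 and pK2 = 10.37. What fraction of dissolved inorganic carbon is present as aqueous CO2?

α₀ = 1 / (1 + K1/[H⁺] + K1K2/[H⁺]²) = 1 / (1 + 10^+1.63 + 10^-0.72)
   = 1 / (1 + 42.658 + 0.19055) = 1/43.848 = 0.02281

α₀ = 0.0228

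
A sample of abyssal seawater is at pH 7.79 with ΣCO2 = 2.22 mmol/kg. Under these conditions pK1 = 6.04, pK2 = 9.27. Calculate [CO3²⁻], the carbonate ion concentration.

α₂ = 1 / (1 + [H⁺]/K2 + [H⁺]²/(K1K2)) = 1 / (1 + 10^+1.48 + 10^-0.27)
   = 1 / (1 + 30.200 + 0.53703) = 1/31.737 = 0.03151
[CO3²⁻] = α₂ × DIC = 0.03151 × 2.22 = 0.0700 mmol/kg

[CO3²⁻] = 0.0700 mmol/kg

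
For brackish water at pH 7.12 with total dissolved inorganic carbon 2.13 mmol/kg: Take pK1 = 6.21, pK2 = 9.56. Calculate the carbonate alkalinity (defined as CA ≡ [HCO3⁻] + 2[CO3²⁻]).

CA = 1.90 mmol/kg

CA = [HCO3⁻] + 2[CO3²⁻] = (α₁ + 2α₂)·DIC
At pH 7.12: [H⁺]/K1 = 10^-0.91 = 0.12303, K2/[H⁺] = 10^-2.44 = 0.0036308
α₁ = 1/(1 + 0.12303 + 0.0036308) = 1/1.1267 = 0.8876; α₂ = α₁·K2/[H⁺] = 0.003223
α₁ + 2α₂ = 0.8940
CA = 0.8940 × 2.13 = 1.90 mmol/kg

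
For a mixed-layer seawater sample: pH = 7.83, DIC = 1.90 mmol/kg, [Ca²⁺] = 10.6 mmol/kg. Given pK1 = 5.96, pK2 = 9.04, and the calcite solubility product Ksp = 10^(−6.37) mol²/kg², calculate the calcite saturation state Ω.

α₂ = 1 / (1 + [H⁺]/K2 + [H⁺]²/(K1K2)) = 1 / (1 + 10^+1.21 + 10^-0.66)
   = 1 / (1 + 16.218 + 0.21878) = 1/17.437 = 0.05735
[CO3²⁻] = α₂ × DIC = 0.05735 × 1.90 = 0.1090 mmol/kg
Ksp = 10^(−6.37) = 4.266×10^-7
Ω = [Ca²⁺][CO3²⁻]/Ksp = (10.6×10^-3)(1.090×10^-4) / 4.266×10^-7 = 2.71

Ω = 2.71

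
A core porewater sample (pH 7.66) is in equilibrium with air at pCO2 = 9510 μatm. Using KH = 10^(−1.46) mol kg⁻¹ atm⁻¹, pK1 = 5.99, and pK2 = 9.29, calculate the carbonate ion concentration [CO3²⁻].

[CO3²⁻] = 0.362 mmol/kg

[CO2*] = KH · pCO2 = 10^(−1.46) × 9510×10^-6 = 3.297×10^-4 mol/kg
α₀ = 1/(1 + K1/[H⁺] + K1K2/[H⁺]²) = 1/(1 + 10^+1.67 + 10^+0.04) = 0.02046
DIC = [CO2*]/α₀ = 3.297×10^-4 / 0.02046 = 16.11 mmol/kg
[CO3²⁻] = α₂·DIC; α₂ = 0.02244, so [CO3²⁻] = 0.02244 × 16.11 = 0.362 mmol/kg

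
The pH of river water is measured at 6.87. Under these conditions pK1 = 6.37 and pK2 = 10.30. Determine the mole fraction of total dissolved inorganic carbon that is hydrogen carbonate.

α₁ = 0.760

α₁ = 1 / (1 + [H⁺]/K1 + K2/[H⁺]) = 1 / (1 + 10^-0.50 + 10^-3.43)
   = 1 / (1 + 0.31623 + 0.00037154) = 1/1.3166 = 0.7595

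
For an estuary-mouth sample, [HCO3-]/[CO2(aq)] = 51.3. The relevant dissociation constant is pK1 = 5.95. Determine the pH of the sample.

From K1 = [H⁺][HCO3-]/[CO2(aq)]:  pH = pK1 + log₁₀([HCO3-]/[CO2(aq)])
log₁₀(51.3) = +1.710
pH = 5.95 + (+1.710) = 7.66

pH = 7.66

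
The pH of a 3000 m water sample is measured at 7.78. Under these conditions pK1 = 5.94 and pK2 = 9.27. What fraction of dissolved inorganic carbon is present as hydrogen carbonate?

α₁ = 1 / (1 + [H⁺]/K1 + K2/[H⁺]) = 1 / (1 + 10^-1.84 + 10^-1.49)
   = 1 / (1 + 0.014454 + 0.032359) = 1/1.0468 = 0.9553

α₁ = 0.955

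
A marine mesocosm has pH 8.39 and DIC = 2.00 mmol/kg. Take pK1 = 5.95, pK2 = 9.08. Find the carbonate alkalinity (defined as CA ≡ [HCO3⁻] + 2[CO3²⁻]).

CA = 2.33 mmol/kg

CA = [HCO3⁻] + 2[CO3²⁻] = (α₁ + 2α₂)·DIC
At pH 8.39: [H⁺]/K1 = 10^-2.44 = 0.0036308, K2/[H⁺] = 10^-0.69 = 0.20417
α₁ = 1/(1 + 0.0036308 + 0.20417) = 1/1.2078 = 0.8279; α₂ = α₁·K2/[H⁺] = 0.1690
α₁ + 2α₂ = 1.1660
CA = 1.1660 × 2.00 = 2.33 mmol/kg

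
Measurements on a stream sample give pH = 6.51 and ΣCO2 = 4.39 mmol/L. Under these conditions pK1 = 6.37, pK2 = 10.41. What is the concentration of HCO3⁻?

α₁ = 1 / (1 + [H⁺]/K1 + K2/[H⁺]) = 1 / (1 + 10^-0.14 + 10^-3.90)
   = 1 / (1 + 0.72444 + 0.00012589) = 1/1.7246 = 0.5799
[HCO3⁻] = α₁ × DIC = 0.5799 × 4.39 = 2.55 mmol/L

[HCO3⁻] = 2.55 mmol/L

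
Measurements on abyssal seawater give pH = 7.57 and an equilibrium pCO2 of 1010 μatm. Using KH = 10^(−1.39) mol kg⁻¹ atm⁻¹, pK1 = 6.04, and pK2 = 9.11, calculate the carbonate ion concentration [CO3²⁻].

[CO2*] = KH · pCO2 = 10^(−1.39) × 1010×10^-6 = 4.115×10^-5 mol/kg
α₀ = 1/(1 + K1/[H⁺] + K1K2/[H⁺]²) = 1/(1 + 10^+1.53 + 10^-0.01) = 0.02788
DIC = [CO2*]/α₀ = 4.115×10^-5 / 0.02788 = 1.476 mmol/kg
[CO3²⁻] = α₂·DIC; α₂ = 0.02725, so [CO3²⁻] = 0.02725 × 1.476 = 0.0402 mmol/kg

[CO3²⁻] = 0.0402 mmol/kg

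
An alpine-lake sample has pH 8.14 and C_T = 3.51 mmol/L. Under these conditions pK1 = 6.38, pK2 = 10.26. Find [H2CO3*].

α₀ = 1 / (1 + K1/[H⁺] + K1K2/[H⁺]²) = 1 / (1 + 10^+1.76 + 10^-0.36)
   = 1 / (1 + 57.544 + 0.43652) = 1/58.981 = 0.01695
[CO2*] = α₀ × DIC = 0.01695 × 3.51 = 0.0595 mmol/L

[CO2*] = 0.0595 mmol/L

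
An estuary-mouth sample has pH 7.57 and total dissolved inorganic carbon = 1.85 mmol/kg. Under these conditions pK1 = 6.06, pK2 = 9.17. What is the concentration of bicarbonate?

[HCO3⁻] = 1.75 mmol/kg

α₁ = 1 / (1 + [H⁺]/K1 + K2/[H⁺]) = 1 / (1 + 10^-1.51 + 10^-1.60)
   = 1 / (1 + 0.030903 + 0.025119) = 1/1.0560 = 0.9470
[HCO3⁻] = α₁ × DIC = 0.9470 × 1.85 = 1.75 mmol/kg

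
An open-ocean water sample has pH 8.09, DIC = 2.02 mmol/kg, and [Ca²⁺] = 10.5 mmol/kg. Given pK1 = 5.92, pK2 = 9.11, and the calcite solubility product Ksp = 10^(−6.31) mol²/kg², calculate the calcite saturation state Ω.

α₂ = 1 / (1 + [H⁺]/K2 + [H⁺]²/(K1K2)) = 1 / (1 + 10^+1.02 + 10^-1.15)
   = 1 / (1 + 10.471 + 0.070795) = 1/11.542 = 0.08664
[CO3²⁻] = α₂ × DIC = 0.08664 × 2.02 = 0.1750 mmol/kg
Ksp = 10^(−6.31) = 4.898×10^-7
Ω = [Ca²⁺][CO3²⁻]/Ksp = (10.5×10^-3)(1.750×10^-4) / 4.898×10^-7 = 3.75

Ω = 3.75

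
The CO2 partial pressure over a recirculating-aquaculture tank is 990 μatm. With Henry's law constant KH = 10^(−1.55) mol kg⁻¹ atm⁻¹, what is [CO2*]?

KH = 10^(−1.55) = 2.818×10^-2 mol kg⁻¹ atm⁻¹
[CO2*] = KH · pCO2 = 2.818×10^-2 × 990×10^-6 atm = 2.79×10^-5 mol/kg

[CO2*] = 27.9 μmol/kg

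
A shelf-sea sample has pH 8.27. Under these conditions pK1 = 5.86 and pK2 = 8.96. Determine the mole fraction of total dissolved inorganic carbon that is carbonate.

α₂ = 1 / (1 + [H⁺]/K2 + [H⁺]²/(K1K2)) = 1 / (1 + 10^+0.69 + 10^-1.72)
   = 1 / (1 + 4.8978 + 0.019055) = 1/5.9168 = 0.1690

α₂ = 0.169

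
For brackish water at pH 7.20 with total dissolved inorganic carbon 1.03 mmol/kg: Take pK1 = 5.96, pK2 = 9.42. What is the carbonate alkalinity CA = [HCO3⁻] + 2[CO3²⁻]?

CA = 0.980 mmol/kg

CA = [HCO3⁻] + 2[CO3²⁻] = (α₁ + 2α₂)·DIC
At pH 7.20: [H⁺]/K1 = 10^-1.24 = 0.057544, K2/[H⁺] = 10^-2.22 = 0.0060256
α₁ = 1/(1 + 0.057544 + 0.0060256) = 1/1.0636 = 0.9402; α₂ = α₁·K2/[H⁺] = 0.005665
α₁ + 2α₂ = 0.9516
CA = 0.9516 × 1.03 = 0.980 mmol/kg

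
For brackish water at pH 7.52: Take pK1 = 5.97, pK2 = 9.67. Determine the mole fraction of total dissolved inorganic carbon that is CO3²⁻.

α₂ = 1 / (1 + [H⁺]/K2 + [H⁺]²/(K1K2)) = 1 / (1 + 10^+2.15 + 10^+0.60)
   = 1 / (1 + 141.25 + 3.9811) = 1/146.23 = 0.006838

α₂ = 0.00684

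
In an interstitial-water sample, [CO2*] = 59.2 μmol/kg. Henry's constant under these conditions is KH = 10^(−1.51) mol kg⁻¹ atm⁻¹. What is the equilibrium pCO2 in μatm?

KH = 10^(−1.51) = 3.090×10^-2 mol kg⁻¹ atm⁻¹
pCO2 = [CO2*]/KH = 59.2×10^-6 / 3.090×10^-2 = 1.92×10^-3 atm = 1920 μatm

pCO2 = 1920 μatm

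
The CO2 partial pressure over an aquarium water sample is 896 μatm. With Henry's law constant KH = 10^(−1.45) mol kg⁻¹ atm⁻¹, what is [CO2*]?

KH = 10^(−1.45) = 3.548×10^-2 mol kg⁻¹ atm⁻¹
[CO2*] = KH · pCO2 = 3.548×10^-2 × 896×10^-6 atm = 3.18×10^-5 mol/kg

[CO2*] = 31.8 μmol/kg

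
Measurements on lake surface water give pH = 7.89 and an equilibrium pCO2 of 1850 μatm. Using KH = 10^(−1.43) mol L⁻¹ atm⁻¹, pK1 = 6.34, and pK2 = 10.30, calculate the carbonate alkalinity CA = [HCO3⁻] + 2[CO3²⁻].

CA = 2.46 mmol/L

[CO2*] = KH · pCO2 = 10^(−1.43) × 1850×10^-6 = 6.873×10^-5 mol/L
α₀ = 1/(1 + K1/[H⁺] + K1K2/[H⁺]²) = 1/(1 + 10^+1.55 + 10^-0.86) = 0.02731
DIC = [CO2*]/α₀ = 6.873×10^-5 / 0.02731 = 2.517 mmol/L
CA = (α₁ + 2α₂)·DIC = (0.9689 + 2×0.003770) × 2.517 = 2.46 mmol/L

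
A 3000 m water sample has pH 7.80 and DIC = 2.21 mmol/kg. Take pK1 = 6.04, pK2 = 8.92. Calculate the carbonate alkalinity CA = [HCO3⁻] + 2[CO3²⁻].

CA = 2.33 mmol/kg

CA = [HCO3⁻] + 2[CO3²⁻] = (α₁ + 2α₂)·DIC
At pH 7.80: [H⁺]/K1 = 10^-1.76 = 0.017378, K2/[H⁺] = 10^-1.12 = 0.075858
α₁ = 1/(1 + 0.017378 + 0.075858) = 1/1.0932 = 0.9147; α₂ = α₁·K2/[H⁺] = 0.06939
α₁ + 2α₂ = 1.0535
CA = 1.0535 × 2.21 = 2.33 mmol/kg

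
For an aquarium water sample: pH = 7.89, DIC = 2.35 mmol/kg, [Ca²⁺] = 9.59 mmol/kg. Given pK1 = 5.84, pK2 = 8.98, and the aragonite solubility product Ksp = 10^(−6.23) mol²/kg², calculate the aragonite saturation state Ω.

α₂ = 1 / (1 + [H⁺]/K2 + [H⁺]²/(K1K2)) = 1 / (1 + 10^+1.09 + 10^-0.96)
   = 1 / (1 + 12.303 + 0.10965) = 1/13.412 = 0.07456
[CO3²⁻] = α₂ × DIC = 0.07456 × 2.35 = 0.1752 mmol/kg
Ksp = 10^(−6.23) = 5.888×10^-7
Ω = [Ca²⁺][CO3²⁻]/Ksp = (9.59×10^-3)(1.752×10^-4) / 5.888×10^-7 = 2.85

Ω = 2.85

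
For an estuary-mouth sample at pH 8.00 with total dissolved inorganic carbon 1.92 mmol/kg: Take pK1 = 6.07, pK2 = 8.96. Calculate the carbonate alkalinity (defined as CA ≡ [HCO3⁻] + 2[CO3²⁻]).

CA = [HCO3⁻] + 2[CO3²⁻] = (α₁ + 2α₂)·DIC
At pH 8.00: [H⁺]/K1 = 10^-1.93 = 0.011749, K2/[H⁺] = 10^-0.96 = 0.10965
α₁ = 1/(1 + 0.011749 + 0.10965) = 1/1.1214 = 0.8917; α₂ = α₁·K2/[H⁺] = 0.09778
α₁ + 2α₂ = 1.0873
CA = 1.0873 × 1.92 = 2.09 mmol/kg

CA = 2.09 mmol/kg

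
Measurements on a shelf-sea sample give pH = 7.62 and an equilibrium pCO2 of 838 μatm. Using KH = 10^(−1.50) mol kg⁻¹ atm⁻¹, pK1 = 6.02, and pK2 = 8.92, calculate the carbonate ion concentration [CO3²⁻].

[CO3²⁻] = 0.0529 mmol/kg

[CO2*] = KH · pCO2 = 10^(−1.50) × 838×10^-6 = 2.650×10^-5 mol/kg
α₀ = 1/(1 + K1/[H⁺] + K1K2/[H⁺]²) = 1/(1 + 10^+1.60 + 10^+0.30) = 0.02336
DIC = [CO2*]/α₀ = 2.650×10^-5 / 0.02336 = 1.134 mmol/kg
[CO3²⁻] = α₂·DIC; α₂ = 0.04661, so [CO3²⁻] = 0.04661 × 1.134 = 0.0529 mmol/kg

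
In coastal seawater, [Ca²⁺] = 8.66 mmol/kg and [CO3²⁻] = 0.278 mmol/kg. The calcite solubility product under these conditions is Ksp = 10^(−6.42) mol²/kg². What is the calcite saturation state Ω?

Ksp = 10^(−6.42) = 3.802×10^-7
Ω = [Ca²⁺][CO3²⁻]/Ksp = (8.66×10^-3)(0.278×10^-3) / 3.802×10^-7 = 6.33

Ω = 6.33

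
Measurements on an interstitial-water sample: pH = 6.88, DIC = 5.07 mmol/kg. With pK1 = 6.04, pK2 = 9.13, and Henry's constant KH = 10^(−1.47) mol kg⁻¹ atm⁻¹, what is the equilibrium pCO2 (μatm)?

α₀ = 1 / (1 + K1/[H⁺] + K1K2/[H⁺]²) = 1 / (1 + 10^+0.84 + 10^-1.41)
   = 1 / (1 + 6.9183 + 0.038905) = 1/7.9572 = 0.1257
[CO2*] = α₀ × DIC = 0.1257 × 5.07 = 0.6372 mmol/kg
pCO2 = [CO2*]/KH = 6.372×10^-4 / 3.388×10^-2 = 1.88×10^4 μatm

pCO2 = 1.88×10^4 μatm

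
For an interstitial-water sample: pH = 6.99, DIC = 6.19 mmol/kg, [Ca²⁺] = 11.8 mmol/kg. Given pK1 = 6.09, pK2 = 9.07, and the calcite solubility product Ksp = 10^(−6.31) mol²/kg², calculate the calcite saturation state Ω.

α₂ = 1 / (1 + [H⁺]/K2 + [H⁺]²/(K1K2)) = 1 / (1 + 10^+2.08 + 10^+1.18)
   = 1 / (1 + 120.23 + 15.136) = 1/136.36 = 0.007333
[CO3²⁻] = α₂ × DIC = 0.007333 × 6.19 = 0.04539 mmol/kg
Ksp = 10^(−6.31) = 4.898×10^-7
Ω = [Ca²⁺][CO3²⁻]/Ksp = (11.8×10^-3)(4.539×10^-5) / 4.898×10^-7 = 1.09

Ω = 1.09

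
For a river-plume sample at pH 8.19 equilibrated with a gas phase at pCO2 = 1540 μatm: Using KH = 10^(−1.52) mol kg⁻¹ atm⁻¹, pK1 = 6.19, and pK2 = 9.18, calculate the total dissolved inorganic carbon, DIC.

DIC = 5.17 mmol/kg

[CO2*] = KH · pCO2 = 10^(−1.52) × 1540×10^-6 = 4.651×10^-5 mol/kg
α₀ = 1/(1 + K1/[H⁺] + K1K2/[H⁺]²) = 1/(1 + 10^+2.00 + 10^+1.01) = 0.008990
DIC = [CO2*]/α₀ = 4.651×10^-5 / 0.008990 = 5.17 mmol/kg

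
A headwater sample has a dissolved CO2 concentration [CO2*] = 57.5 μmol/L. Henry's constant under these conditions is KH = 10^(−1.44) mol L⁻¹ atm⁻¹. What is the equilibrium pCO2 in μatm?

KH = 10^(−1.44) = 3.631×10^-2 mol L⁻¹ atm⁻¹
pCO2 = [CO2*]/KH = 57.5×10^-6 / 3.631×10^-2 = 1.58×10^-3 atm = 1580 μatm

pCO2 = 1580 μatm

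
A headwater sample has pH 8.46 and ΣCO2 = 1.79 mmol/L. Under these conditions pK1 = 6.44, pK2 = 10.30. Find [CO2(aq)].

α₀ = 1 / (1 + K1/[H⁺] + K1K2/[H⁺]²) = 1 / (1 + 10^+2.02 + 10^+0.18)
   = 1 / (1 + 104.71 + 1.5136) = 1/107.23 = 0.009326
[CO2*] = α₀ × DIC = 0.009326 × 1.79 = 0.0167 mmol/L = 16.7 μmol/L

[CO2*] = 16.7 μmol/L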